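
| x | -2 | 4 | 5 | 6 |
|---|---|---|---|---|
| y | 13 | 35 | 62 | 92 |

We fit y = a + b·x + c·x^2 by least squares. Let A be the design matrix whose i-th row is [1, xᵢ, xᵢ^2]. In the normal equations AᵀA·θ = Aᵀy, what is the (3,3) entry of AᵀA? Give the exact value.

Row 3 ↔ basis x^2, column 3 ↔ basis x^2, so (AᵀA)_{3,3} = Σᵢ (x^2)·(x^2) = (4)·(4) + (16)·(16) + (25)·(25) + (36)·(36) = 2193.

2193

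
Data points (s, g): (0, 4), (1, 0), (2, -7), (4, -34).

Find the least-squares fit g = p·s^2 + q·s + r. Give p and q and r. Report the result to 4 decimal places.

p = -1.9545, q = -1.6455, r = 3.8909

Sums needed: Σs^2·s^2 = 273, Σs^2·s = 73, Σs^2 = 21, Σs·s = 21, Σs = 7, Σ1 = 4.
Right-hand side: Σs^2·g = -572, Σs·g = -150, Σg = -37.
Solving the 3×3 system (Gaussian elimination) gives p = -43/22, q = -181/110, r = 214/55.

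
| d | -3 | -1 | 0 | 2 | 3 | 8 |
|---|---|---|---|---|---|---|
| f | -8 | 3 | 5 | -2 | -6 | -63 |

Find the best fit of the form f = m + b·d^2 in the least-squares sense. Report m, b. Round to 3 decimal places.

m = 3.244, b = -1.040

AᵀA·[m, b]ᵀ = Aᵀf reads: 6·m + 87·b = -71;  87·m + 4275·b = -4163.
(Σ1 = 6, Σd^2 = 87, Σd^2·d^2 = 4275, Σf = -71, Σd^2·f = -4163.)
det = 6·4275 − 87² = 18081.
m = ((-71)·4275 − 87·(-4163))/18081 = 19552/6027; b = (6·(-4163) − 87·(-71))/18081 = -2089/2009.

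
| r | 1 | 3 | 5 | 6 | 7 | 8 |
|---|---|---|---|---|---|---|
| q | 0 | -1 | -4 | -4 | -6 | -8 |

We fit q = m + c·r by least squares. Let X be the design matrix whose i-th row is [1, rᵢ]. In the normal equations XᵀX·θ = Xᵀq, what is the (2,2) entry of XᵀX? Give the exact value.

184

Row 2 ↔ basis r, column 2 ↔ basis r, so (XᵀX)_{2,2} = Σᵢ (r)·(r) = (1)·(1) + (3)·(3) + (5)·(5) + (6)·(6) + (7)·(7) + (8)·(8) = 184.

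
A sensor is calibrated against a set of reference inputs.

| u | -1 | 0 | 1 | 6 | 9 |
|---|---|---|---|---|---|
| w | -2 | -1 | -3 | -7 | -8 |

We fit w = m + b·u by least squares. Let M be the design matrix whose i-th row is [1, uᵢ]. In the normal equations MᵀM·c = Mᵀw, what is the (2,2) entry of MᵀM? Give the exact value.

119

Row 2 ↔ basis u, column 2 ↔ basis u, so (MᵀM)_{2,2} = Σᵢ (u)·(u) = (-1)·(-1) + (0)·(0) + (1)·(1) + (6)·(6) + (9)·(9) = 119.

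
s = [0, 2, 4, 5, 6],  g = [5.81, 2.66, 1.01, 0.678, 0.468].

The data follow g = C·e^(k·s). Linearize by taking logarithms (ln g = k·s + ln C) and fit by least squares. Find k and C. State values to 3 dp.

k = -0.429, C = 5.912

Let Y = ln g. Fitting Y = k·s + ln C by least squares:
Σs = 17.0000, Σ(s)² = 81.0000, Σln g = 1.6000, Σs·ln g = -4.5023.
Normal system: [[81.0000, 17.0000]; [17.0000, 5]]·[k, ln C]ᵀ = [-4.5023, 1.6000]ᵀ.
Δ = 81.0000·5 − (17.0000)² = 116.0000; k = (-4.5023·5 − 17.0000·1.6000)/116.0000 = -0.42854, ln C = (81.0000·1.6000 − 17.0000·-4.5023)/116.0000 = 1.77704, so C = exp(1.77704) = 5.91231.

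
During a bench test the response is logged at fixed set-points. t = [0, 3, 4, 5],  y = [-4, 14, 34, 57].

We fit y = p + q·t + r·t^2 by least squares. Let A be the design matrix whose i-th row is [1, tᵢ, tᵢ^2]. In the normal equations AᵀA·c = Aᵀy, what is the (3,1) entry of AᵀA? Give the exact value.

50

Row 3 ↔ basis t^2, column 1 ↔ basis 1, so (AᵀA)_{3,1} = Σᵢ t^2 = (0)·(1) + (9)·(1) + (16)·(1) + (25)·(1) = 50.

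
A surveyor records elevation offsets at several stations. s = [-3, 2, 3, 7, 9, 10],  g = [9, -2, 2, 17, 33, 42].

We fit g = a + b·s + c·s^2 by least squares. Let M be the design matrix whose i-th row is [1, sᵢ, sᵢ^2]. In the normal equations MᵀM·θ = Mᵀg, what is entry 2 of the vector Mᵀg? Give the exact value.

811

Entry 2 ↔ basis s, so (Mᵀg)_{2} = Σᵢ (s)·gᵢ = (-3)·(9) + (2)·(-2) + (3)·(2) + (7)·(17) + (9)·(33) + (10)·(42) = 811.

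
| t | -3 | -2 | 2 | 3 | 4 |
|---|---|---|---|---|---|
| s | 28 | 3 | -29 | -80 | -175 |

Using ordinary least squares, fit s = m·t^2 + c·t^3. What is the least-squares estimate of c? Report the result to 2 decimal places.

The normal equations are: 450·m + 1024·c = -3372;  1024·m + 5682·c = -14372.
Eliminating c: 5682·(row 1) − 1024·(row 2) gives 1508324·m = 5682·(-3372) − 1024·(-14372) = -4442776, so m = -1110694/377081.
Then c = ((-14372) − 1024·(-1110694/377081))/5682 = -753618/377081.

c = -2.00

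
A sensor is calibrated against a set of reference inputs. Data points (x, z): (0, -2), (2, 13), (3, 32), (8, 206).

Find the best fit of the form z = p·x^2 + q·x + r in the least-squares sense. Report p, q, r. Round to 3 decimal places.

Sums needed: Σx^2·x^2 = 4193, Σx^2·x = 547, Σx^2 = 77, Σx·x = 77, Σx = 13, Σ1 = 4.
Moment sums: Σx^2·z = 13524, Σx·z = 1770, Σz = 249.
So AᵀA·[p, q, r]ᵀ = Aᵀz: [[4193, 547, 77]; [547, 77, 13]; [77, 13, 4]]·[p, q, r]ᵀ = [13524, 1770, 249]ᵀ.
Inverting the 3×3 Gram matrix, [p, q, r]ᵀ = [6097/2046, 4501/2046, -772/341]ᵀ.

p = 2.980, q = 2.200, r = -2.264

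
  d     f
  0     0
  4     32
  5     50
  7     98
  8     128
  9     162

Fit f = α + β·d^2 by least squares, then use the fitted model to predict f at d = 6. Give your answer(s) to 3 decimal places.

Sums needed: Σ1 = 6, Σd^2 = 235, Σd^2·d^2 = 13939.
Right-hand side: Σf = 470, Σd^2·f = 27878.
Normal equations: [[6, 235]; [235, 13939]]·[α, β]ᵀ = [470, 27878]ᵀ.
Determinant 6·13939 − 235² = 28409.
α = (470·13939 − 235·27878)/28409 = 0; β = (6·27878 − 235·470)/28409 = 2.
At d = 6: f̂ = (0)·(1) + (2)·(36) = 72.

f̂ = 72.000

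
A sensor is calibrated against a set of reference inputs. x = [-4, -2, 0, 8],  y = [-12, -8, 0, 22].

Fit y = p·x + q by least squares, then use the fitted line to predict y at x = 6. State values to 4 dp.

ŷ = 16.3373

With design matrix M, MᵀM = [[84, 2]; [2, 4]] and Mᵀy = [240, 2]ᵀ.
Δ = 84·4 − 2² = 332.
p = (240·4 − 2·2)/332 = 239/83; q = (84·2 − 2·240)/332 = -78/83.
At x = 6: ŷ = (239/83)·(6) + (-78/83)·(1) = 1356/83.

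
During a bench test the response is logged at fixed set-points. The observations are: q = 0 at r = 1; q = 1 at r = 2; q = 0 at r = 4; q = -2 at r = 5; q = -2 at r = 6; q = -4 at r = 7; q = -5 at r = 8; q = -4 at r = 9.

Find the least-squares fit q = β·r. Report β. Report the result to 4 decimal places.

Setting ∂/∂β … = 0 gives: 276·β = -124.
β = (-124)/276 = -0.449275.

β = -0.4493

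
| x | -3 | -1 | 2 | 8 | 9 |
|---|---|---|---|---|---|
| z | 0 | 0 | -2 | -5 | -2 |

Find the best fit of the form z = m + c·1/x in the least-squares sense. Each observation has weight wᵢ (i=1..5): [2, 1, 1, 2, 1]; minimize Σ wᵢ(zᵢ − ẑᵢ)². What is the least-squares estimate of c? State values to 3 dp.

Setting ∂/∂m … = 0 gives: 7·m + (-29/36)·c = -14;  (-29/36)·m + (3929/2592)·c = -89/36.
Eliminating c: (3929/2592)·(row 1) − (-29/36)·(row 2) gives (2869/288)·m = (3929/2592)·(-14) − (-29/36)·(-89/36) = -2507/108, so m = -20056/8607.
Then c = ((-89/36) − (-29/36)·(-20056/8607))/(3929/2592) = -8232/2869.

c = -2.869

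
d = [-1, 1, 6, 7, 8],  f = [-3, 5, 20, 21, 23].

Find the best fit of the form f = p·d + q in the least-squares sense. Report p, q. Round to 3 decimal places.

p = 2.895, q = 1.041

Entries of XᵀX: Σd·d = 151, Σd = 21, Σ1 = 5.
Moment sums: Σd·f = 459, Σf = 66.
Determinant 151·5 − 21² = 314.
p = (459·5 − 21·66)/314 = 909/314; q = (151·66 − 21·459)/314 = 327/314.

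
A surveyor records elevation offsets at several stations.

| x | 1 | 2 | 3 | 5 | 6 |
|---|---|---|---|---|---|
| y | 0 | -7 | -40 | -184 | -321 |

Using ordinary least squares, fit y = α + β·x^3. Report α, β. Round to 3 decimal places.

Setting ∂/∂α … = 0 gives: 5·α + 377·β = -552;  377·α + 63075·β = -93472.
Δ = 5·63075 − 377² = 173246.
α = ((-552)·63075 − 377·(-93472))/173246 = 7268/2987; β = (5·(-93472) − 377·(-552))/173246 = -129628/86623.

α = 2.433, β = -1.496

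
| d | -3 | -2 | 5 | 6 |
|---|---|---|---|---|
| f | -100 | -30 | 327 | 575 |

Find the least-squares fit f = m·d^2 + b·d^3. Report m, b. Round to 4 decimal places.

XᵀX·[m, b]ᵀ = Xᵀf reads: 2018·m + 10626·b = 27855;  10626·m + 63074·b = 168015.
det = 2018·63074 − 10626² = 14371456.
m = (27855·63074 − 10626·168015)/14371456 = -80685/40828; b = (2018·168015 − 10626·27855)/14371456 = 1345845/449108.

m = -1.9762, b = 2.9967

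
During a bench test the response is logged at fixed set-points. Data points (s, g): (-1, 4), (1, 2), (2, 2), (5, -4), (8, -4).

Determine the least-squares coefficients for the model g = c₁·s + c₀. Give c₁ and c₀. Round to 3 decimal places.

c₁ = -1.000, c₀ = 3.000

Forming AᵀA = [[95, 15]; [15, 5]] and Aᵀg = [-50, 0]ᵀ gives AᵀA·[c₁, c₀]ᵀ = Aᵀg.
det = 95·5 − 15² = 250.
c₁ = ((-50)·5 − 15·0)/250 = -1; c₀ = (95·0 − 15·(-50))/250 = 3.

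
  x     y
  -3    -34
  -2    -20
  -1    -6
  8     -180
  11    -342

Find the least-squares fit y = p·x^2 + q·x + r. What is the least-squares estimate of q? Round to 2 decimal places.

Compute the Gram sums: Σx^2·x^2 = 18835, Σx^2·x = 1807, Σx^2 = 199, Σx·x = 199, Σx = 13, Σ1 = 5.
And Σx^2·y = -53294, Σx·y = -5054, Σy = -582.
Normal equations: [[18835, 1807, 199]; [1807, 199, 13]; [199, 13, 5]]·[p, q, r]ᵀ = [-53294, -5054, -582]ᵀ.
Solving the 3×3 system (Gaussian elimination) gives p = -2558/871, q = 100/67, r = -2956/871.

q = 1.49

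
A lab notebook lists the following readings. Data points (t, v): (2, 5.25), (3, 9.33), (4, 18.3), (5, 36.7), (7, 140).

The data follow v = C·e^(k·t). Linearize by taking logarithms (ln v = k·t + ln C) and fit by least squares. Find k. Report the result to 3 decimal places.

k = 0.663

Let Y = ln v. Fitting Y = k·t + ln C by least squares:
Σt = 21.0000, Σ(t)² = 103.0000, Σln v = 15.3428, Σt·ln v = 74.2491.
Equations: 103.0000·k + 21.0000·ln C = 74.2491;  21.0000·k + 5·ln C = 15.3428.
Δ = 103.0000·5 − (21.0000)² = 74.0000; k = (74.2491·5 − 21.0000·15.3428)/74.0000 = 0.66280, ln C = (103.0000·15.3428 − 21.0000·74.2491)/74.0000 = 0.28479.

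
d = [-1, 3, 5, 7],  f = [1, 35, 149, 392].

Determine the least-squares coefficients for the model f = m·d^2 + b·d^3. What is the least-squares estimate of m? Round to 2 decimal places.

m = 0.86

Sums needed: Σd^2·d^2 = 3108, Σd^2·d^3 = 20174, Σd^3·d^3 = 134004.
Right-hand side: Σd^2·f = 23249, Σd^3·f = 154025.
Normal equations: [[3108, 20174]; [20174, 134004]]·[m, b]ᵀ = [23249, 154025]ᵀ.
det = 3108·134004 − 20174² = 9494156.
m = (23249·134004 − 20174·154025)/9494156 = 4079323/4747078; b = (3108·154025 − 20174·23249)/9494156 = 691741/678154.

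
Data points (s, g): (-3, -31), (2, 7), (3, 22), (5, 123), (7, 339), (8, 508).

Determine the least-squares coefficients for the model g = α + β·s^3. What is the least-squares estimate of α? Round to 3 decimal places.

Forming AᵀA = [[6, 988]; [988, 396940]] and Aᵀg = [968, 393235]ᵀ gives AᵀA·[α, β]ᵀ = Aᵀg.
Δ = 6·396940 − 988² = 1405496.
α = (968·396940 − 988·393235)/1405496 = -1069565/351374; β = (6·393235 − 988·968)/1405496 = 701513/702748.

α = -3.044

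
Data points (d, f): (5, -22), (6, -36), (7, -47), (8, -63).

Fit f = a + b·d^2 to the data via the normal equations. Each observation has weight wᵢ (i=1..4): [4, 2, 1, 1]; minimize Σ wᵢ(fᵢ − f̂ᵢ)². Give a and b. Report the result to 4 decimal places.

a = 3.6707, b = -1.0504

Normal-equation sums: Σwᵢ·1 = 8, Σwᵢ·d^2 = 285, Σwᵢ·d^2·d^2 = 11589.
Moment sums: Σwᵢ·f = -270, Σwᵢ·d^2·f = -11127.
So XᵀWX·[a, b]ᵀ = XᵀWf: [[8, 285]; [285, 11589]]·[a, b]ᵀ = [-270, -11127]ᵀ.
Eliminating b: 11589·(row 1) − 285·(row 2) gives 11487·a = 11589·(-270) − 285·(-11127) = 42165, so a = 14055/3829.
Then b = ((-11127) − 285·(14055/3829))/11589 = -4022/3829.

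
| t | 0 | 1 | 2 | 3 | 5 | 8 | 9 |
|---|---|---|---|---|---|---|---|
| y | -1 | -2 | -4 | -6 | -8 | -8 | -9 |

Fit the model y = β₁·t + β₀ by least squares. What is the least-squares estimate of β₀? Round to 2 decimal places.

β₀ = -2.04

Forming AᵀA = [[184, 28]; [28, 7]] and Aᵀy = [-213, -38]ᵀ gives AᵀA·[β₁, β₀]ᵀ = Aᵀy.
det = 184·7 − 28² = 504.
β₁ = ((-213)·7 − 28·(-38))/504 = -61/72; β₀ = (184·(-38) − 28·(-213))/504 = -257/126.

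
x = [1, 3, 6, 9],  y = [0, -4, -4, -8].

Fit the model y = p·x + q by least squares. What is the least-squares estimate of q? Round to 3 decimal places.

The normal system MᵀM·[p, q]ᵀ = Mᵀy is [[127, 19]; [19, 4]]·[p, q]ᵀ = [-108, -16]ᵀ.
Eliminating q: 4·(row 1) − 19·(row 2) gives 147·p = 4·(-108) − 19·(-16) = -128, so p = -128/147.
Then q = ((-16) − 19·(-128/147))/4 = 20/147.

q = 0.136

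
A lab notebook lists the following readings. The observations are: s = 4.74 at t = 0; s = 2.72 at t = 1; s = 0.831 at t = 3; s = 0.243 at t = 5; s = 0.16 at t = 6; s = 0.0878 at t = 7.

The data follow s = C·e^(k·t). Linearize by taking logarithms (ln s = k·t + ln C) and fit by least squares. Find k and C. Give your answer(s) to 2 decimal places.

k = -0.57, C = 4.70

Linearized form: ln s = k·t + ln C. From the 6 transformed points,
Σt = 22.0000, Σ(t)² = 120.0000, Σln s = -3.3084, Σt·ln s = -34.6526.
Equations: 120.0000·k + 22.0000·ln C = -34.6526;  22.0000·k + 6·ln C = -3.3084.
Δ = 120.0000·6 − (22.0000)² = 236.0000; k = (-34.6526·6 − 22.0000·-3.3084)/236.0000 = -0.57258, ln C = (120.0000·-3.3084 − 22.0000·-34.6526)/236.0000 = 1.54807, so C = exp(1.54807) = 4.70240.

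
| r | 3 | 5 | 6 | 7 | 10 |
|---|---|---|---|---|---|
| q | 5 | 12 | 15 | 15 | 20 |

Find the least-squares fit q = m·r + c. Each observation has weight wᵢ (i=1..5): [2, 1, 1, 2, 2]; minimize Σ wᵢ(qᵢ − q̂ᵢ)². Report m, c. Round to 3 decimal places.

Forming XᵀWX = [[377, 51]; [51, 8]] and XᵀWq = [790, 107]ᵀ gives XᵀWX·[m, c]ᵀ = XᵀWq.
Determinant 377·8 − 51² = 415.
m = (790·8 − 51·107)/415 = 863/415; c = (377·107 − 51·790)/415 = 49/415.

m = 2.080, c = 0.118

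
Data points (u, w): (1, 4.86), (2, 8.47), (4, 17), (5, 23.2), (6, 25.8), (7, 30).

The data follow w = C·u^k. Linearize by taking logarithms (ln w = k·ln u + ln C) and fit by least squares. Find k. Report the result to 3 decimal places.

k = 0.957

Let Y = ln w. Fitting Y = k·ln u + ln C by least squares:
Sums: Σln u = 7.4265, Σ(ln u)² = 11.9895, Σln w = 16.3465, Σln u·ln w = 22.9112.
Normal system: [[11.9895, 7.4265]; [7.4265, 6]]·[k, ln C]ᵀ = [22.9112, 16.3465]ᵀ.
Slope k = (n·Σln u·ln w − Σln u·Σln w)/(n·Σ(ln u)² − (Σln u)²) = (6·22.9112 − 7.4265·16.3465)/16.7835 = 0.95744; ln C = (Σln w − k·Σln u)/n = 1.53934.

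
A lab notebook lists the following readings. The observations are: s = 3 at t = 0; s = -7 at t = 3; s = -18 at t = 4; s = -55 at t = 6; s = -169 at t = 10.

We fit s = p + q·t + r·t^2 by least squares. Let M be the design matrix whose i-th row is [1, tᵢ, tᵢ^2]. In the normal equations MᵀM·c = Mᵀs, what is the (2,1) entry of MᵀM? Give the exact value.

Row 2 ↔ basis t, column 1 ↔ basis 1, so (MᵀM)_{2,1} = Σᵢ t = (0)·(1) + (3)·(1) + (4)·(1) + (6)·(1) + (10)·(1) = 23.

23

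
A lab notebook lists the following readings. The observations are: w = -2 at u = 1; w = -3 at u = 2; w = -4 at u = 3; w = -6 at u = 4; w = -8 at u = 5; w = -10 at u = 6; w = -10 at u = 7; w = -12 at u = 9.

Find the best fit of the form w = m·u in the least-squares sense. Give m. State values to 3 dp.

With design matrix X, XᵀX = [[221]] and Xᵀw = [-322]ᵀ.
m = (-322)/221 = -1.45701.

m = -1.457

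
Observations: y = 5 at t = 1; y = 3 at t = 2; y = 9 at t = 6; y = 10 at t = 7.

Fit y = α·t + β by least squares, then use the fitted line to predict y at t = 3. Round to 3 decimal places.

ŷ = 5.712

From the data, Σt·t = 90, Σt = 16, Σ1 = 4.
For Aᵀy: Σt·y = 135, Σy = 27.
So AᵀA·[α, β]ᵀ = Aᵀy: [[90, 16]; [16, 4]]·[α, β]ᵀ = [135, 27]ᵀ.
Δ = 90·4 − 16² = 104.
α = (135·4 − 16·27)/104 = 27/26; β = (90·27 − 16·135)/104 = 135/52.
At t = 3: ŷ = (27/26)·(3) + (135/52)·(1) = 297/52.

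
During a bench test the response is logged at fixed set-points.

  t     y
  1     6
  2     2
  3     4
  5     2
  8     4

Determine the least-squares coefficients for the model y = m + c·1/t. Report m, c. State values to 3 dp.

Forming XᵀX = [[5, 259/120]; [259/120, 20401/14400]] and Xᵀy = [18, 277/30]ᵀ gives XᵀX·[m, c]ᵀ = Xᵀy.
Δ = 5·(20401/14400) − (259/120)² = 8731/3600.
m = (18·(20401/14400) − (259/120)·(277/30))/(8731/3600) = 40123/17462; c = (5·(277/30) − (259/120)·18)/(8731/3600) = 26340/8731.

m = 2.298, c = 3.017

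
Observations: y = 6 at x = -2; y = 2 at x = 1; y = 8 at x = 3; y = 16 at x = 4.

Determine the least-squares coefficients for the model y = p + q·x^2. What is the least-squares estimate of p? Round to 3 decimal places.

p = 1.372

Sums needed: Σ1 = 4, Σx^2 = 30, Σx^2·x^2 = 354.
For Aᵀy: Σy = 32, Σx^2·y = 354.
So AᵀA·[p, q]ᵀ = Aᵀy: [[4, 30]; [30, 354]]·[p, q]ᵀ = [32, 354]ᵀ.
Eliminating q: 354·(row 1) − 30·(row 2) gives 516·p = 354·32 − 30·354 = 708, so p = 59/43.
Then q = (354 − 30·(59/43))/354 = 38/43.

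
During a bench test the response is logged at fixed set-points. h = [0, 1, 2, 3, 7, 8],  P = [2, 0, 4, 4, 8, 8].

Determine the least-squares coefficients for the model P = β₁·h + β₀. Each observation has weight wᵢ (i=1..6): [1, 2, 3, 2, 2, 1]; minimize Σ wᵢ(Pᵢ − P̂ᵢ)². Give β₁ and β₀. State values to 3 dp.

β₁ = 0.964, β₀ = 1.026

Compute the Gram sums: Σwᵢ·h·h = 194, Σwᵢ·h = 36, Σwᵢ·1 = 11.
And Σwᵢ·h·P = 224, Σwᵢ·P = 46.
So MᵀWM·[β₁, β₀]ᵀ = MᵀWP: [[194, 36]; [36, 11]]·[β₁, β₀]ᵀ = [224, 46]ᵀ.
Determinant 194·11 − 36² = 838.
β₁ = (224·11 − 36·46)/838 = 404/419; β₀ = (194·46 − 36·224)/838 = 430/419.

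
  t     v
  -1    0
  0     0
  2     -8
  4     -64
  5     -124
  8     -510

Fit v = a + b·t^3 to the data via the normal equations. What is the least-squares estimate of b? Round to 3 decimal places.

b = -0.995

Sums needed: Σ1 = 6, Σt^3 = 708, Σt^3·t^3 = 281930.
Moment sums: Σv = -706, Σt^3·v = -280780.
Eliminating b: 281930·(row 1) − 708·(row 2) gives 1190316·a = 281930·(-706) − 708·(-280780) = -250340, so a = -62585/297579.
Then b = ((-280780) − 708·(-62585/297579))/281930 = -98736/99193.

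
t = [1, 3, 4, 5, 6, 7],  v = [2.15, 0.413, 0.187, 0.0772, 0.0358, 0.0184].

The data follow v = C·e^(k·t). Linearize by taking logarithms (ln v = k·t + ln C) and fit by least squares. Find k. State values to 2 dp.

With ln vᵢ as the transformed response and tᵢ as the regressor:
Σt = 26.0000, Σ(t)² = 136.0000, Σln v = -11.6821, Σt·ln v = -69.3475.
Equations: 136.0000·k + 26.0000·ln C = -69.3475;  26.0000·k + 6·ln C = -11.6821.
Δ = 136.0000·6 − (26.0000)² = 140.0000; k = (-69.3475·6 − 26.0000·-11.6821)/140.0000 = -0.80251, ln C = (136.0000·-11.6821 − 26.0000·-69.3475)/140.0000 = 1.53054.

k = -0.80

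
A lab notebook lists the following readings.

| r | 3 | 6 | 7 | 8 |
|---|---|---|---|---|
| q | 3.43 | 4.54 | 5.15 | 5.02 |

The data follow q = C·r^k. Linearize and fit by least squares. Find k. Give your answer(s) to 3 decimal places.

Let Y = ln q. Fitting Y = k·ln r + ln C by least squares:
Σln r = 6.9157, Σ(ln r)² = 12.5280, Σln q = 5.9979, Σln r·ln q = 10.6093.
Equations: 12.5280·k + 6.9157·ln C = 10.6093;  6.9157·k + 4·ln C = 5.9979.
Slope k = (n·Σln r·ln q − Σln r·Σln q)/(n·Σ(ln r)² − (Σln r)²) = (4·10.6093 − 6.9157·5.9979)/2.2847 = 0.41896; ln C = (Σln q − k·Σln r)/n = 0.77513.

k = 0.419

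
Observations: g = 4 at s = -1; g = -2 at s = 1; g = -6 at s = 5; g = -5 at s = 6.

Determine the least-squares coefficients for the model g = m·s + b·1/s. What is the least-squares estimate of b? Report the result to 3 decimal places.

b = -2.119

Compute the Gram sums: Σs·s = 63, Σs·1/s = 4, Σ1/s·1/s = 1861/900.
And Σs·g = -66, Σ1/s·g = -241/30.
Normal equations: [[63, 4]; [4, 1861/900]]·[m, b]ᵀ = [-66, -241/30]ᵀ.
Δ = 63·(1861/900) − 4² = 11427/100.
m = ((-66)·(1861/900) − 4·(-241/30))/(11427/100) = -3478/3809; b = (63·(-241/30) − 4·(-66))/(11427/100) = -8070/3809.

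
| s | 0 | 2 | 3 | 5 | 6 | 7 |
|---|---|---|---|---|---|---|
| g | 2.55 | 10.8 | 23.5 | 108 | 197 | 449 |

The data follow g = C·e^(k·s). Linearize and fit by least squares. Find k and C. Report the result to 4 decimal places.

Linearized form: ln g = k·s + ln C. From the 6 transformed points,
Σs = 23.0000, Σ(s)² = 123.0000, Σln g = 22.5450, Σs·ln g = 112.0891.
Equations: 123.0000·k + 23.0000·ln C = 112.0891;  23.0000·k + 6·ln C = 22.5450.
Solving (det = 209.0000): k = 0.73684, ln C = 0.93294, so C = exp(0.93294) = 2.54197.

k = 0.7368, C = 2.5420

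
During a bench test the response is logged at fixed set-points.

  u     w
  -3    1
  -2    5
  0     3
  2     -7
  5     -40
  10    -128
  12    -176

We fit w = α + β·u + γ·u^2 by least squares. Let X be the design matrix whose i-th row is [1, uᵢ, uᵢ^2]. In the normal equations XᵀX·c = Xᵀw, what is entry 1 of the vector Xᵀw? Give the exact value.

Entry 1 ↔ basis 1, so (Xᵀw)_{1} = Σᵢ wᵢ = (1)·(1) + (1)·(5) + (1)·(3) + (1)·(-7) + (1)·(-40) + (1)·(-128) + (1)·(-176) = -342.

-342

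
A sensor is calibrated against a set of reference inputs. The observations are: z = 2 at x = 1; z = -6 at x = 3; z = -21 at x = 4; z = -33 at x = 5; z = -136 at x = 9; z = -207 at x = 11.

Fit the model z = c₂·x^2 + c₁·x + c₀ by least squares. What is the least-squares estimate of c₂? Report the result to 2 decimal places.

c₂ = -1.96

From the data, Σx^2·x^2 = 22165, Σx^2·x = 2277, Σx^2 = 253, Σx·x = 253, Σx = 33, Σ1 = 6.
Right-hand side: Σx^2·z = -37276, Σx·z = -3766, Σz = -401.
Row-reducing yields c₂ = -20299/10340, c₁ = 25723/10340, c₀ = 532/235.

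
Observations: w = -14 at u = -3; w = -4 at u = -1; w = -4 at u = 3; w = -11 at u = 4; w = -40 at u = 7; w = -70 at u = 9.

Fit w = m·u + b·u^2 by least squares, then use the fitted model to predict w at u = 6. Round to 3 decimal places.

With design matrix X, XᵀX = [[165, 1135]; [1135, 9381]] and Xᵀw = [-920, -7972]ᵀ.
Eliminating b: 9381·(row 1) − 1135·(row 2) gives 259640·m = 9381·(-920) − 1135·(-7972) = 417700, so m = 20885/12982.
Then b = ((-7972) − 1135·(20885/12982))/9381 = -13559/12982.
At u = 6: ŵ = (20885/12982)·(6) + (-13559/12982)·(36) = -181407/6491.

ŵ = -27.947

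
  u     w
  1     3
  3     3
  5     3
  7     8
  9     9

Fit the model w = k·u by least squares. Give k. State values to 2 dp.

Forming AᵀA = [[165]] and Aᵀw = [164]ᵀ gives AᵀA·[k]ᵀ = Aᵀw.
k = 164/165 = 0.993939.

k = 0.99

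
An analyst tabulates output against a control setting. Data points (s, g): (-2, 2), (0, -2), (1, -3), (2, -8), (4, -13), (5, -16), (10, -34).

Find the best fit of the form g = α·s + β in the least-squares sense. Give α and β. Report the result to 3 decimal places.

α = -3.054, β = -1.846

MᵀM·[α, β]ᵀ = Mᵀg reads: 150·α + 20·β = -495;  20·α + 7·β = -74.
Δ = 150·7 − 20² = 650.
α = ((-495)·7 − 20·(-74))/650 = -397/130; β = (150·(-74) − 20·(-495))/650 = -24/13.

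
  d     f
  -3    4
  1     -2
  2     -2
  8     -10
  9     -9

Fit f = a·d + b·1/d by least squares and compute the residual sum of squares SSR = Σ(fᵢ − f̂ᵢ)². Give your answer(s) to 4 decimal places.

Forming XᵀX = [[159, 5]; [5, 7201/5184]] and Xᵀf = [-179, -79/12]ᵀ gives XᵀX·[a, b]ᵀ = Xᵀf.
det = 159·(7201/5184) − 5² = 338453/1728.
a = ((-179)·(7201/5184) − 5·(-79/12))/(338453/1728) = -1118339/1015359; b = (159·(-79/12) − 5·(-179))/(338453/1728) = -262224/338453.
Residuals: 148065/338453, -125707/1015359, 599296/1015359, -1108544/1015359, 338076/338453; SSR = 2786990/1015359.

SSR = 2.7448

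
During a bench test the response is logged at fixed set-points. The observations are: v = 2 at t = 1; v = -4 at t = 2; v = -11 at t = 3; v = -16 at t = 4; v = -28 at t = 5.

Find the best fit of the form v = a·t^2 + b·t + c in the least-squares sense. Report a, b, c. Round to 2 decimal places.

a = -0.71, b = -2.91, c = 5.20

Forming AᵀA = [[979, 225, 55]; [225, 55, 15]; [55, 15, 5]] and Aᵀv = [-1069, -243, -57]ᵀ gives AᵀA·[a, b, c]ᵀ = Aᵀv.
Solving the 3×3 system (Gaussian elimination) gives a = -5/7, b = -102/35, c = 26/5.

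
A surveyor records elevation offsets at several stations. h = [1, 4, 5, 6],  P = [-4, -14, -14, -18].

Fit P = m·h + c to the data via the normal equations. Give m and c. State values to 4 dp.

m = -2.7143, c = -1.6429

MᵀM·[m, c]ᵀ = MᵀP reads: 78·m + 16·c = -238;  16·m + 4·c = -50.
(Σh·h = 78, Σh = 16, Σ1 = 4, Σh·P = -238, ΣP = -50.)
det = 78·4 − 16² = 56.
m = ((-238)·4 − 16·(-50))/56 = -19/7; c = (78·(-50) − 16·(-238))/56 = -23/14.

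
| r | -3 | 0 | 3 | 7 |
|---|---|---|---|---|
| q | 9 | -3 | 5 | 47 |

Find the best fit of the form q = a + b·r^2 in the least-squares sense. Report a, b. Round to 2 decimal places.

The normal equations are: 4·a + 67·b = 58;  67·a + 2563·b = 2429.
(Σ1 = 4, Σr^2 = 67, Σr^2·r^2 = 2563, Σq = 58, Σr^2·q = 2429.)
det = 4·2563 − 67² = 5763.
a = (58·2563 − 67·2429)/5763 = -14089/5763; b = (4·2429 − 67·58)/5763 = 5830/5763.

a = -2.44, b = 1.01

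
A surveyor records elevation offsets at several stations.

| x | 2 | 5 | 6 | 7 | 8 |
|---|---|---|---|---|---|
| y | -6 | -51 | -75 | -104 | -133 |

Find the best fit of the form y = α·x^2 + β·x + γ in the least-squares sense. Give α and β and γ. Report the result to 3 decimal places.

α = -2.008, β = -1.251, γ = 4.694

Entries of AᵀA: Σx^2·x^2 = 8434, Σx^2·x = 1204, Σx^2 = 178, Σx·x = 178, Σx = 28, Σ1 = 5.
And Σx^2·y = -17607, Σx·y = -2509, Σy = -369.
So AᵀA·[α, β, γ]ᵀ = Aᵀy: [[8434, 1204, 178]; [1204, 178, 28]; [178, 28, 5]]·[α, β, γ]ᵀ = [-17607, -2509, -369]ᵀ.
Row-reducing yields α = -7675/3822, β = -683/546, γ = 230/49.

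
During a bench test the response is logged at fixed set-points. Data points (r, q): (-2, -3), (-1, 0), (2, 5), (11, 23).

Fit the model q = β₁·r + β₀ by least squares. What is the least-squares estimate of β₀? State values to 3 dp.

From the data, Σr·r = 130, Σr = 10, Σ1 = 4.
Moment sums: Σr·q = 269, Σq = 25.
Eliminating β₀: 4·(row 1) − 10·(row 2) gives 420·β₁ = 4·269 − 10·25 = 826, so β₁ = 59/30.
Then β₀ = (25 − 10·(59/30))/4 = 4/3.

β₀ = 1.333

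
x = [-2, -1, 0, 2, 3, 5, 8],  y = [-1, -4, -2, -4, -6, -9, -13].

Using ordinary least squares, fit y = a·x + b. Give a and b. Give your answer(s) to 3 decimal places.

a = -1.141, b = -3.126

Sums needed: Σx·x = 107, Σx = 15, Σ1 = 7.
For Mᵀy: Σx·y = -169, Σy = -39.
Eliminating b: 7·(row 1) − 15·(row 2) gives 524·a = 7·(-169) − 15·(-39) = -598, so a = -299/262.
Then b = ((-39) − 15·(-299/262))/7 = -819/262.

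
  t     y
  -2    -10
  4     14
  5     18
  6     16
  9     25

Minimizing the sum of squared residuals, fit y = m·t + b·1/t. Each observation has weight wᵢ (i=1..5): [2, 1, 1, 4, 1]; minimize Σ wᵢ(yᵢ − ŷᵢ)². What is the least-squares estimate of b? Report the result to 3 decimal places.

Compute the Gram sums: Σwᵢ·t·t = 274, Σwᵢ·t·1/t = 9, Σwᵢ·1/t·1/t = 23521/32400.
For XᵀWy: Σwᵢ·t·y = 795, Σwᵢ·1/t·y = 2749/90.
det = 274·(23521/32400) − 9² = 1910177/16200.
m = (795·(23521/32400) − 9·(2749/90))/(1910177/16200) = 9792435/3820354; b = (274·(2749/90) − 9·795)/(1910177/16200) = 19669680/1910177.

b = 10.297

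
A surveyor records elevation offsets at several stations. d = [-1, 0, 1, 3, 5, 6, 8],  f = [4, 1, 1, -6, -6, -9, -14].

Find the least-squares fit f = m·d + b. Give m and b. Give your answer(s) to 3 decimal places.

m = -1.882, b = 1.774

Entries of AᵀA: Σd·d = 136, Σd = 22, Σ1 = 7.
Moment sums: Σd·f = -217, Σf = -29.
AᵀA·[m, b]ᵀ = Aᵀf becomes [[136, 22]; [22, 7]]·[m, b]ᵀ = [-217, -29]ᵀ.
Determinant 136·7 − 22² = 468.
m = ((-217)·7 − 22·(-29))/468 = -881/468; b = (136·(-29) − 22·(-217))/468 = 415/234.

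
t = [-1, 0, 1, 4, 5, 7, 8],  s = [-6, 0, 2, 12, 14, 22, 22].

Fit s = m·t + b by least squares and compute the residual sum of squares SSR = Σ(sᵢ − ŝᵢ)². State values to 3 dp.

Setting ∂/∂m … = 0 gives: 156·m + 24·b = 456;  24·m + 7·b = 66.
(Σt·t = 156, Σt = 24, Σ1 = 7, Σt·s = 456, Σs = 66.)
det = 156·7 − 24² = 516.
m = (456·7 − 24·66)/516 = 134/43; b = (156·66 − 24·456)/516 = -54/43.
Residuals: -70/43, 54/43, 6/43, 34/43, -14/43, 62/43, -72/43; SSR = 424/43.

SSR = 9.860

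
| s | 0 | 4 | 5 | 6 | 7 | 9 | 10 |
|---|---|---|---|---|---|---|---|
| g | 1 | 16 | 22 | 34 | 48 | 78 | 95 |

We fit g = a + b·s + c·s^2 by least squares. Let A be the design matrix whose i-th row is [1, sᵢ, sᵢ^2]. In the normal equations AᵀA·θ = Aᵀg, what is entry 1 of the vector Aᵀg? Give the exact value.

Entry 1 ↔ basis 1, so (Aᵀg)_{1} = Σᵢ gᵢ = (1)·(1) + (1)·(16) + (1)·(22) + (1)·(34) + (1)·(48) + (1)·(78) + (1)·(95) = 294.

294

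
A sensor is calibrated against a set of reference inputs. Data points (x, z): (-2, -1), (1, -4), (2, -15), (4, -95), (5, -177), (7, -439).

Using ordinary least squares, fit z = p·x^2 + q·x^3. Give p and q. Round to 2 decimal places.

p = -2.13, q = -0.98

With design matrix A, AᵀA = [[3315, 20957]; [20957, 137499]] and Aᵀz = [-27524, -178898]ᵀ.
Δ = 3315·137499 − 20957² = 16613336.
p = ((-27524)·137499 − 20957·(-178898))/16613336 = -17678545/8306668; q = (3315·(-178898) − 20957·(-27524))/16613336 = -8113201/8306668.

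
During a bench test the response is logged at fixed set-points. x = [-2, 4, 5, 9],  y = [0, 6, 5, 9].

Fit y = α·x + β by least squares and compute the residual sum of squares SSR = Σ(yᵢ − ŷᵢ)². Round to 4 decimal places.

Compute the Gram sums: Σx·x = 126, Σx = 16, Σ1 = 4.
And Σx·y = 130, Σy = 20.
So MᵀM·[α, β]ᵀ = Mᵀy: [[126, 16]; [16, 4]]·[α, β]ᵀ = [130, 20]ᵀ.
Δ = 126·4 − 16² = 248.
α = (130·4 − 16·20)/248 = 25/31; β = (126·20 − 16·130)/248 = 55/31.
Residuals: -5/31, 1, -25/31, -1/31; SSR = 52/31.

SSR = 1.6774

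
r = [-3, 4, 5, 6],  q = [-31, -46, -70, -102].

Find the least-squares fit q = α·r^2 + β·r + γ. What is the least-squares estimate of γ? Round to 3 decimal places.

Forming XᵀX = [[2258, 378, 86]; [378, 86, 12]; [86, 12, 4]] and Xᵀq = [-6437, -1053, -249]ᵀ gives XᵀX·[α, β, γ]ᵀ = Xᵀq.
Solving the 3×3 system (Gaussian elimination) gives α = -3491/1210, β = 2433/3025, γ = -724/275.

γ = -2.633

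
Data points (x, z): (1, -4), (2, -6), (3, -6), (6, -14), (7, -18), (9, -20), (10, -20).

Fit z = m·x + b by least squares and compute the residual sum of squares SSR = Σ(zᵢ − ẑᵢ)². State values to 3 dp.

Sums needed: Σx·x = 280, Σx = 38, Σ1 = 7.
Right-hand side: Σx·z = -624, Σz = -88.
Eliminating b: 7·(row 1) − 38·(row 2) gives 516·m = 7·(-624) − 38·(-88) = -1024, so m = -256/129.
Then b = ((-88) − 38·(-256/129))/7 = -232/129.
Residuals: -28/129, -10/43, 226/129, -38/129, -298/129, -44/129, 212/129; SSR = 1472/129.

SSR = 11.411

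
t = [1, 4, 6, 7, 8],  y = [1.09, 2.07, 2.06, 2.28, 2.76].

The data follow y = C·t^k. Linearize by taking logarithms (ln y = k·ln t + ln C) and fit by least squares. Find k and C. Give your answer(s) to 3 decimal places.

k = 0.403, C = 1.099

With ln yᵢ as the transformed response and ln tᵢ as the regressor:
AᵀA = [[13.2429, 7.2034]; [7.2034, 5]], rhs = [6.0184, 3.3758]ᵀ  (here Σln t = 7.2034, Σ(ln t)² = 13.2429, Σln y = 3.3758, Σln t·ln y = 6.0184).
Slope k = (n·Σln t·ln y − Σln t·Σln y)/(n·Σ(ln t)² − (Σln t)²) = (5·6.0184 − 7.2034·3.3758)/14.3252 = 0.40310; ln C = (Σln y − k·Σln t)/n = 0.09443, so C = exp(0.09443) = 1.09904.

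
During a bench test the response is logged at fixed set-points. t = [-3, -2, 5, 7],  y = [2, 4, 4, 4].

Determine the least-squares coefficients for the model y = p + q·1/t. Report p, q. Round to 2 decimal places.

p = 3.64, q = 1.17

With design matrix M, MᵀM = [[4, -103/210]; [-103/210, 18589/44100]] and Mᵀy = [14, -136/105]ᵀ.
Determinant 4·(18589/44100) − (-103/210)² = 7083/4900.
p = (14·(18589/44100) − (-103/210)·(-136/105))/(7083/4900) = 77410/21249; q = (4·(-136/105) − (-103/210)·14)/(7083/4900) = 8260/7083.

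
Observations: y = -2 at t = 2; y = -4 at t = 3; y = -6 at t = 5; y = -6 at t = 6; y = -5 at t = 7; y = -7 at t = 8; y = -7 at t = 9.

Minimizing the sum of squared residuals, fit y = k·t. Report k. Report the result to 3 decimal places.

k = -0.881

Sums needed: Σt·t = 268.
And Σt·y = -236.
Hence k = -236 / 268 ≈ -0.880597.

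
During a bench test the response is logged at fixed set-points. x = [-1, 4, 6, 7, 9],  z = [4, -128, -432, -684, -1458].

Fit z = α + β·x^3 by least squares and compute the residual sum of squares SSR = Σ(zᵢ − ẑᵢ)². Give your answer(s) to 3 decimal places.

From the data, Σ1 = 5, Σx^3 = 1351, Σx^3·x^3 = 699843.
For Mᵀz: Σz = -2698, Σx^3·z = -1399002.
So MᵀM·[α, β]ᵀ = Mᵀz: [[5, 1351]; [1351, 699843]]·[α, β]ᵀ = [-2698, -1399002]ᵀ.
det = 5·699843 − 1351² = 1674014.
α = ((-2698)·699843 − 1351·(-1399002))/1674014 = 937644/837007; β = (5·(-1399002) − 1351·(-2698))/1674014 = -1675006/837007.
Residuals: 735378/837007, -874156/837007, -723372/837007, 1076626/837007, -214476/837007; SSR = 3624008/837007.

SSR = 4.330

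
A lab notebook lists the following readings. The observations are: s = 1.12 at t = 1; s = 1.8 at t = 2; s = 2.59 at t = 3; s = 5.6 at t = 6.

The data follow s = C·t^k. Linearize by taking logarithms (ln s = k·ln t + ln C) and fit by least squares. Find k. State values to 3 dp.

With ln sᵢ as the transformed response and ln tᵢ as the regressor:
Σln t = 3.5835, Σ(ln t)² = 4.8978, Σln s = 3.3755, Σln t·ln s = 4.5397.
Equations: 4.8978·k + 3.5835·ln C = 4.5397;  3.5835·k + 4·ln C = 3.3755.
Slope k = (n·Σln t·ln s − Σln t·Σln s)/(n·Σ(ln t)² − (Σln t)²) = (4·4.5397 − 3.5835·3.3755)/6.7496 = 0.89820; ln C = (Σln s − k·Σln t)/n = 0.03920.

k = 0.898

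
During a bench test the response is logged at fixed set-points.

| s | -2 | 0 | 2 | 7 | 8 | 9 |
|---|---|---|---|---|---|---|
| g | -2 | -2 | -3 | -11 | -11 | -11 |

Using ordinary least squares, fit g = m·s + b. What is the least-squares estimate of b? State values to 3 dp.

b = -2.667

XᵀX·[m, b]ᵀ = Xᵀg reads: 202·m + 24·b = -266;  24·m + 6·b = -40.
Eliminating b: 6·(row 1) − 24·(row 2) gives 636·m = 6·(-266) − 24·(-40) = -636, so m = -1.
Then b = ((-40) − 24·(-1))/6 = -8/3.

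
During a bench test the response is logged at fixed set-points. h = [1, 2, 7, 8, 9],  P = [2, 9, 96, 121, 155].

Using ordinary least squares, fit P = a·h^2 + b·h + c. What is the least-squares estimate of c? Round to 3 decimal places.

Setting ∂/∂a … = 0 gives: 13075·a + 1593·b + 199·c = 25041;  1593·a + 199·b + 27·c = 3055;  199·a + 27·b + 5·c = 383.
(Σh^2·h^2 = 13075, Σh^2·h = 1593, Σh^2 = 199, Σh·h = 199, Σh = 27, Σ1 = 5, Σh^2·P = 25041, Σh·P = 3055, ΣP = 383.)
Inverting the 3×3 Gram matrix, [a, b, c]ᵀ = [12094/6871, 9601/6871, -6868/6871]ᵀ.

c = -1.000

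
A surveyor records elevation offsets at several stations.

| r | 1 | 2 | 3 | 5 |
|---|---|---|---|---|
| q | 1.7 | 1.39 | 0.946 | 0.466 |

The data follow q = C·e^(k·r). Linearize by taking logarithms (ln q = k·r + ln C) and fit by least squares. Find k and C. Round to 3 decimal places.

k = -0.332, C = 2.519

Linearized form: ln q = k·r + ln C. From the 4 transformed points,
AᵀA = [[39.0000, 11.0000]; [11.0000, 4]], rhs = [-2.7952, 0.0408]ᵀ  (here Σr = 11.0000, Σ(r)² = 39.0000, Σln q = 0.0408, Σr·ln q = -2.7952).
Δ = 39.0000·4 − (11.0000)² = 35.0000; k = (-2.7952·4 − 11.0000·0.0408)/35.0000 = -0.33228, ln C = (39.0000·0.0408 − 11.0000·-2.7952)/35.0000 = 0.92399, so C = exp(0.92399) = 2.51933.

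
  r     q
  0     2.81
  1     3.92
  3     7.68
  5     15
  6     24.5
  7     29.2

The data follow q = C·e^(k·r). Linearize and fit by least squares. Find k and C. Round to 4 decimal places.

Taking logs, ln q = k·r + ln C, so regress ln q on r.
Sums: Σr = 22.0000, Σ(r)² = 120.0000, Σln q = 13.7188, Σr·ln q = 63.8334.
Normal system: [[120.0000, 22.0000]; [22.0000, 6]]·[k, ln C]ᵀ = [63.8334, 13.7188]ᵀ.
Slope k = (n·Σr·ln q − Σr·Σln q)/(n·Σ(r)² − (Σr)²) = (6·63.8334 − 22.0000·13.7188)/236.0000 = 0.34401; ln C = (Σln q − k·Σr)/n = 1.02508, so C = exp(1.02508) = 2.78732.

k = 0.3440, C = 2.7873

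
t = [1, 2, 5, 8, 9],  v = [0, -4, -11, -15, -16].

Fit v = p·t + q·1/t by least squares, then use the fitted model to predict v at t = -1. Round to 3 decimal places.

v̂ = 0.637

Entries of AᵀA: Σt·t = 175, Σt·1/t = 5, Σ1/t·1/t = 170809/129600.
Right-hand side: Σt·v = -327, Σ1/t·v = -2827/360.
So AᵀA·[p, q]ᵀ = Aᵀv: [[175, 5]; [5, 170809/129600]]·[p, q]ᵀ = [-327, -2827/360]ᵀ.
det = 175·(170809/129600) − 5² = 1066063/5184.
p = ((-327)·(170809/129600) − 5·(-2827/360))/(1066063/5184) = -50765943/26651575; q = (175·(-2827/360) − 5·(-327))/(1066063/5184) = 1351800/1066063.
At t = -1: v̂ = (-50765943/26651575)·(-1) + (1351800/1066063)·(-1) = 16970943/26651575.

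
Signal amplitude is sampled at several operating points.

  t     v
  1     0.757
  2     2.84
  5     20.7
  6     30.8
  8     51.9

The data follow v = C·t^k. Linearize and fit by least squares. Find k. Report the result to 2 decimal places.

k = 2.07

With ln vᵢ as the transformed response and ln tᵢ as the regressor:
AᵀA = [[10.6052, 6.1738]; [6.1738, 5]], rhs = [19.9540, 11.1724]ᵀ  (here Σln t = 6.1738, Σ(ln t)² = 10.6052, Σln v = 11.1724, Σln t·ln v = 19.9540).
Slope k = (n·Σln t·ln v − Σln t·Σln v)/(n·Σ(ln t)² − (Σln t)²) = (5·19.9540 − 6.1738·11.1724)/14.9105 = 2.06526; ln C = (Σln v − k·Σln t)/n = -0.31562.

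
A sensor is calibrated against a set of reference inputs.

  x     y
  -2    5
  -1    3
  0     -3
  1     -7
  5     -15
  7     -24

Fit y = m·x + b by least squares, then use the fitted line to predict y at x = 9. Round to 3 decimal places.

ŷ = -29.374

Compute the Gram sums: Σx·x = 80, Σx = 10, Σ1 = 6.
Right-hand side: Σx·y = -263, Σy = -41.
Normal equations: [[80, 10]; [10, 6]]·[m, b]ᵀ = [-263, -41]ᵀ.
Eliminating b: 6·(row 1) − 10·(row 2) gives 380·m = 6·(-263) − 10·(-41) = -1168, so m = -292/95.
Then b = ((-41) − 10·(-292/95))/6 = -65/38.
At x = 9: ŷ = (-292/95)·(9) + (-65/38)·(1) = -5581/190.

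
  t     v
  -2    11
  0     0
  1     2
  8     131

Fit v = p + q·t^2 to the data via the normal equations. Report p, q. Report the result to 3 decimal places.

p = 0.907, q = 2.034

The normal equations are: 4·p + 69·q = 144;  69·p + 4113·q = 8430.
(Σ1 = 4, Σt^2 = 69, Σt^2·t^2 = 4113, Σv = 144, Σt^2·v = 8430.)
Δ = 4·4113 − 69² = 11691.
p = (144·4113 − 69·8430)/11691 = 1178/1299; q = (4·8430 − 69·144)/11691 = 7928/3897.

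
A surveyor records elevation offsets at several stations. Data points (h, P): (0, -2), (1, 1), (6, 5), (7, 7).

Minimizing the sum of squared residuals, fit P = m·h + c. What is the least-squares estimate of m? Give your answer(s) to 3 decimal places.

m = 1.122

Compute the Gram sums: Σh·h = 86, Σh = 14, Σ1 = 4.
And Σh·P = 80, ΣP = 11.
Normal equations: [[86, 14]; [14, 4]]·[m, c]ᵀ = [80, 11]ᵀ.
Determinant 86·4 − 14² = 148.
m = (80·4 − 14·11)/148 = 83/74; c = (86·11 − 14·80)/148 = -87/74.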